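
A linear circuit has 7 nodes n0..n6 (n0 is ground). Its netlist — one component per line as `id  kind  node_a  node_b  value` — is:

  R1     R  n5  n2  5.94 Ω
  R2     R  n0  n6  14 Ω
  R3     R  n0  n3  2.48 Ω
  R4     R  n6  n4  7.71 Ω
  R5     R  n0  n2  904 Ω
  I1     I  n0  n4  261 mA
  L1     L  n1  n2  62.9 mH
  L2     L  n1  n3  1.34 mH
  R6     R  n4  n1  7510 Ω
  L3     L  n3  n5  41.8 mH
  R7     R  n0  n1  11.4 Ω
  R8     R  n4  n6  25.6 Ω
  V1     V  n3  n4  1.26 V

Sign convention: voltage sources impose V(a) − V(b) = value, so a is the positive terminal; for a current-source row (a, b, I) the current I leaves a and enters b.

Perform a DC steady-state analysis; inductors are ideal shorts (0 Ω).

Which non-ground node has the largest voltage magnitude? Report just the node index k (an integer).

MNA unknowns: 6 node voltages V₁..V_6 plus 4 source currents (L1, L2, L3, V1)
R1: Y=0.1684 on G[5,2]
R2: Y=0.07143 on G[0,6]
R3: Y=0.4032 on G[0,3]
R4: Y=0.1297 on G[6,4]
R5: Y=0.001106 on G[0,2]
I1: z[0]−=0.261, z[4]+=0.261
L1: row V1−V2=0, i_L1 at 1,2
L2: row V1−V3=0, i_L2 at 1,3
R6: Y=0.0001332 on G[4,1]
L3: row V3−V5=0, i_L3 at 3,5
R7: Y=0.08772 on G[0,1]
R8: Y=0.03906 on G[4,6]
V1: row V3−V4=1.26, i_V1 at 3,4
solve → V1=0.5980, V2=0.5980, V3=0.5980, V4=-0.6620, V5=0.5980, V6=-0.4652
aux → i_L1=0.0006615, i_L2=-0.05328, i_L3=0.000, i_V1=-0.2944

4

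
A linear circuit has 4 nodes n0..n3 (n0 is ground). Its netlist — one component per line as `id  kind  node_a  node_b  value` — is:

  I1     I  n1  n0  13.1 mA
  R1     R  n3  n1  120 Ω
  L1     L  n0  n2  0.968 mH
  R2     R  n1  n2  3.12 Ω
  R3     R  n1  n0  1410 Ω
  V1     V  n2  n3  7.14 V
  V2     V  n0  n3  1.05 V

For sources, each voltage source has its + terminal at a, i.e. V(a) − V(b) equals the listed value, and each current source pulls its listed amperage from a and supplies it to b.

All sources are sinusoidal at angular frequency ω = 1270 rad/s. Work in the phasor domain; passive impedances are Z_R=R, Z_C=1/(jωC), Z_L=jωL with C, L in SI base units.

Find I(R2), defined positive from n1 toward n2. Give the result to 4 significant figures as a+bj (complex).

Apply KCL at each of the 3 non-ground nodes and solve the resulting linear system.
Node n1: branches {I1, R1, R2, R3} → V_1 = 5.857+0.000j
Node n2: branches {L1, R2, V1} → V_2 = 6.090+0.000j
Node n3: branches {R1, V1, V2} → V_3 = -1.050+0.000j
Source currents: i(V1)=-0.07481+4.954j, i(V2)=0.01725-4.954j

-0.07481+0.000j A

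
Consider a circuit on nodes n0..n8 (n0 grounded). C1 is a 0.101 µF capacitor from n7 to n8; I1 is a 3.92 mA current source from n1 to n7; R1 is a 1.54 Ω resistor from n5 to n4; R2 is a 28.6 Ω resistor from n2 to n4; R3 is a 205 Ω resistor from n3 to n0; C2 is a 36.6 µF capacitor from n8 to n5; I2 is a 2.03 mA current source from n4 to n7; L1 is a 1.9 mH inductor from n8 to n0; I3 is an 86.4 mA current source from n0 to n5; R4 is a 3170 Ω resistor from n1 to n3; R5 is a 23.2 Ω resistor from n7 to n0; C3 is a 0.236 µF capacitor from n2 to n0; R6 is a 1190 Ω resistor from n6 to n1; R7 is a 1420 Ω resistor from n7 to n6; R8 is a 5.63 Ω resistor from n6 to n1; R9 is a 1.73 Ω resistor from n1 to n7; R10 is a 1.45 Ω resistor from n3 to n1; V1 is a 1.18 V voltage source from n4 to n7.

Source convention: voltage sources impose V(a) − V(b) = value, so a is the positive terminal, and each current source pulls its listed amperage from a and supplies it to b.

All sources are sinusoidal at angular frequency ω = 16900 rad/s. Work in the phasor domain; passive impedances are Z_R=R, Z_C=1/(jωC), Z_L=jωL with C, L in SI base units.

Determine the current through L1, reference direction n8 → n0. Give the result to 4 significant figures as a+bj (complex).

0.04606-0.07112j A

Apply KCL at each of the 8 non-ground nodes and solve the resulting linear system.
Node n1: branches {I1, R4, R6, R8, R9, R10} → V_1 = 0.9153+1.288j
Node n2: branches {R2, C3} → V_2 = 2.229+1.045j
Node n3: branches {R3, R4, R10} → V_3 = 0.9089+1.279j
Node n4: branches {R1, R2, I2, V1} → V_4 = 2.110+1.299j
Node n5: branches {R1, C2, I3} → V_5 = 2.172+1.405j
Node n6: branches {R6, R7, R8} → V_6 = 0.9154+1.288j
Node n7: branches {C1, I1, I2, R5, R7, R9, V1} → V_7 = 0.9298+1.299j
Node n8: branches {C1, C2, L1} → V_8 = 2.284+1.479j
Source currents: i(V1)=0.04279+0.05992j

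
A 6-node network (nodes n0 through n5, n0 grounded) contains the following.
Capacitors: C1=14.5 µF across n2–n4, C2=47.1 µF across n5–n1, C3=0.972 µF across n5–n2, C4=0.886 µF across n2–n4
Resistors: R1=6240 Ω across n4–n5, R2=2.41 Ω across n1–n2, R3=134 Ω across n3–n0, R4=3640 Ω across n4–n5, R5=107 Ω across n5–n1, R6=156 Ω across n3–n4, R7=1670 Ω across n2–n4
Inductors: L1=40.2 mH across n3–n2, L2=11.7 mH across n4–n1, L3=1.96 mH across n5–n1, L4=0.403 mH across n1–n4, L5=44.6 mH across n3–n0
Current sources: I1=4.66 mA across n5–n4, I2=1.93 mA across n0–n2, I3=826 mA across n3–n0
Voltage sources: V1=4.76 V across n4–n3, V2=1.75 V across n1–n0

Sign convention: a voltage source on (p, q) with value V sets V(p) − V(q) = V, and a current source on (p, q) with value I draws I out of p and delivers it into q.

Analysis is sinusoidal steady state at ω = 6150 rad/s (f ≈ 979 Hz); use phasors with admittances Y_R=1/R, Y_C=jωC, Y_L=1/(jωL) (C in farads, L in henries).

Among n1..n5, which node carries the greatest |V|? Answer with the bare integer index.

3

Apply KCL at each of the 5 non-ground nodes and solve the resulting linear system.
Node n1: branches {R2, L2, C2, R5, L3, L4, V2} → V_1 = 1.750+0.000j
Node n2: branches {C1, L1, R2, I2, C3, C4, R7} → V_2 = 2.252-0.09705j
Node n3: branches {L1, R3, R6, I3, L5, V1} → V_3 = -3.117-2.387j
Node n4: branches {C1, R1, I1, L2, R4, L4, R6, C4, R7, V1} → V_4 = 1.643-2.387j
Node n5: branches {R1, I1, R4, C2, R5, L3, C3} → V_5 = 1.758+0.01978j
Source currents: i(V1)=0.7543+0.01527j, i(V2)=-0.7921+0.006451j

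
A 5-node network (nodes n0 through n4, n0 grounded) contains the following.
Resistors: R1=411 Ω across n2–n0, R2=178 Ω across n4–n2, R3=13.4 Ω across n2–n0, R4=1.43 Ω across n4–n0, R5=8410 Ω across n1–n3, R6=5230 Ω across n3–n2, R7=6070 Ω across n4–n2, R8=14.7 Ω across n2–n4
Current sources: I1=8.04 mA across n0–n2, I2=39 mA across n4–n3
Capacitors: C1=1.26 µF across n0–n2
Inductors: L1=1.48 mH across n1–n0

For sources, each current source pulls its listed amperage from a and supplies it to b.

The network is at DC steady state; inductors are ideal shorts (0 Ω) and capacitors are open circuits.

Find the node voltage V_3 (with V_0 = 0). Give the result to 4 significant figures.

Apply KCL at each of the 4 non-ground nodes and solve the resulting linear system.
Node n1: branches {R5, L1} → V_1 = 0.000
Node n2: branches {R1, R2, R3, I1, R6, C1, R7, R8} → V_2 = 0.1971
Node n3: branches {R5, R6, I2} → V_3 = 125.9
Node n4: branches {R2, R4, R7, R8, I2} → V_4 = -0.03163
Source currents: i(L1)=0.01497

125.9 V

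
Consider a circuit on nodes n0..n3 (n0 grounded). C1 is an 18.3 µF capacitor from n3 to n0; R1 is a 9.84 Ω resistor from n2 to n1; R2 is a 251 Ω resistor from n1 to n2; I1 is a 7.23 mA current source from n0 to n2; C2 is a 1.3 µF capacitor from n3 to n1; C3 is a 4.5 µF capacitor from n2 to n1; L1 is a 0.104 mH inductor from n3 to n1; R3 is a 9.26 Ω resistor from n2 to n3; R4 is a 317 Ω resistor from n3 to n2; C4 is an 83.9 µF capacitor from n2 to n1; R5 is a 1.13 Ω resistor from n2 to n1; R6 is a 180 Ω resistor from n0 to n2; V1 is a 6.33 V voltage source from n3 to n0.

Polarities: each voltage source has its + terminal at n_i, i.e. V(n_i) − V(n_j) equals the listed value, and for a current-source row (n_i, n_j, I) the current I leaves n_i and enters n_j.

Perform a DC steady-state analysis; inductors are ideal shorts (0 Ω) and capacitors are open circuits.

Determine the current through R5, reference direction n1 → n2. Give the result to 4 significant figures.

0.02233 A

Apply KCL at each of the 3 non-ground nodes and solve the resulting linear system.
Node n1: branches {R1, R2, C2, C3, L1, C4, R5} → V_1 = 6.330
Node n2: branches {R1, R2, I1, C3, R3, R4, C4, R5, R6} → V_2 = 6.305
Node n3: branches {C1, C2, L1, R3, R4, V1} → V_3 = 6.330
Source currents: i(L1)=0.02499, i(V1)=-0.02780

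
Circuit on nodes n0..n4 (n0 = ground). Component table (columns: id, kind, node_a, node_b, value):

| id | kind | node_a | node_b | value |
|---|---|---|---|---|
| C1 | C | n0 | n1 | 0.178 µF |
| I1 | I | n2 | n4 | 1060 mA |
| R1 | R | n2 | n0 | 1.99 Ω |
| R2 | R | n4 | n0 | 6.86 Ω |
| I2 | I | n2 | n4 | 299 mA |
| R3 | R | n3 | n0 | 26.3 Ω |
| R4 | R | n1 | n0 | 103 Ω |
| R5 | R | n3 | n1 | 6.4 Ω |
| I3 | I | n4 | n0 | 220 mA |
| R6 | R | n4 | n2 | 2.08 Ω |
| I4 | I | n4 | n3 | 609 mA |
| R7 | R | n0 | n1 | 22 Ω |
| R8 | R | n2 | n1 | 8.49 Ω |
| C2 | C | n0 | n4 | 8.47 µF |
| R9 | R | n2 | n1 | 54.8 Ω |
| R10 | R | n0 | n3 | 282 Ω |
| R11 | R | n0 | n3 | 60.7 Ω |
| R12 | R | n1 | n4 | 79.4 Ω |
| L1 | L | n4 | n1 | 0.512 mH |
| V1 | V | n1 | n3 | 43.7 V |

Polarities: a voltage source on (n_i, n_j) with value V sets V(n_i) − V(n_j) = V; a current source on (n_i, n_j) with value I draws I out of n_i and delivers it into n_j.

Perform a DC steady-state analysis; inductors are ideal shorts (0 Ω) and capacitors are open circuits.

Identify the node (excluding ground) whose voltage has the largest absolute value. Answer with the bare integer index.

MNA unknowns: 4 node voltages V₁..V_4 plus 2 source currents (L1, V1)
C1: Y=0.000 on G[0,1]
I1: z[2]−=1.06, z[4]+=1.06
R1: Y=0.5025 on G[2,0]
R2: Y=0.1458 on G[4,0]
I2: z[2]−=0.299, z[4]+=0.299
R3: Y=0.03802 on G[3,0]
R4: Y=0.009709 on G[1,0]
R5: Y=0.1562 on G[3,1]
I3: z[4]−=0.22, z[0]+=0.22
R6: Y=0.4808 on G[4,2]
I4: z[4]−=0.609, z[3]+=0.609
R7: Y=0.04545 on G[0,1]
R8: Y=0.1178 on G[2,1]
C2: Y=0.000 on G[0,4]
R9: Y=0.01825 on G[2,1]
R10: Y=0.003546 on G[0,3]
R11: Y=0.01647 on G[0,3]
R12: Y=0.01259 on G[1,4]
L1: row V4−V1=0, i_L1 at 4,1
V1: row V1−V3=43.7, i_V1 at 1,3
solve → V1=5.461, V2=1.795, V3=-38.24, V4=5.461
aux → i_L1=-2.029, i_V1=-9.657

3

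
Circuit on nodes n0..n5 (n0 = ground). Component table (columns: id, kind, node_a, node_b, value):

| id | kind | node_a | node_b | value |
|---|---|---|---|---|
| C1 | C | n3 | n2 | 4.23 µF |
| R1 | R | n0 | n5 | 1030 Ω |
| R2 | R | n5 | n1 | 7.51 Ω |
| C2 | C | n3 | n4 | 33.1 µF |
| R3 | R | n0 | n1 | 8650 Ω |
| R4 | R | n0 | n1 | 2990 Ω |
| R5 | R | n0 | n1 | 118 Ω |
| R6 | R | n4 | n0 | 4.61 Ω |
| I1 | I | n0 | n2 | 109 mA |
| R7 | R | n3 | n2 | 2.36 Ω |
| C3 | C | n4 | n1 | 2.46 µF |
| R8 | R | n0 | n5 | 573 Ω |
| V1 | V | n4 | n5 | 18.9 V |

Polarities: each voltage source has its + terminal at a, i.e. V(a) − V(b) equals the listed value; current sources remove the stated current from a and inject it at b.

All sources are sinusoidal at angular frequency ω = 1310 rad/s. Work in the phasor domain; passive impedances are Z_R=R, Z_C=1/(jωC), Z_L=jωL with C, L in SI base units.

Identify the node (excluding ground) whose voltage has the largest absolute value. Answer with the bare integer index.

5

MNA unknowns: 5 node voltages V₁..V_5 plus 1 source current (V1)
C1: Y=0.000+0.005541j on G[3,2]
R1: Y=0.0009709+0.000j on G[0,5]
R2: Y=0.1332+0.000j on G[5,1]
C2: Y=0.000+0.04336j on G[3,4]
R3: Y=0.0001156+0.000j on G[0,1]
R4: Y=0.0003344+0.000j on G[0,1]
R5: Y=0.008475+0.000j on G[0,1]
R6: Y=0.2169+0.000j on G[4,0]
I1: z[0]−=0.109, z[2]+=0.109
R7: Y=0.4237+0.000j on G[3,2]
C3: Y=0.000+0.003223j on G[4,1]
R8: Y=0.001745+0.000j on G[0,5]
V1: row V4−V5=18.9, i_V1 at 4,5
solve → V1=-16.40+0.3887j, V2=1.653-2.533j, V3=1.396-2.530j, V4=1.396-0.01580j, V5=-17.50-0.01580j
aux → i_V1=-0.1952-0.05391j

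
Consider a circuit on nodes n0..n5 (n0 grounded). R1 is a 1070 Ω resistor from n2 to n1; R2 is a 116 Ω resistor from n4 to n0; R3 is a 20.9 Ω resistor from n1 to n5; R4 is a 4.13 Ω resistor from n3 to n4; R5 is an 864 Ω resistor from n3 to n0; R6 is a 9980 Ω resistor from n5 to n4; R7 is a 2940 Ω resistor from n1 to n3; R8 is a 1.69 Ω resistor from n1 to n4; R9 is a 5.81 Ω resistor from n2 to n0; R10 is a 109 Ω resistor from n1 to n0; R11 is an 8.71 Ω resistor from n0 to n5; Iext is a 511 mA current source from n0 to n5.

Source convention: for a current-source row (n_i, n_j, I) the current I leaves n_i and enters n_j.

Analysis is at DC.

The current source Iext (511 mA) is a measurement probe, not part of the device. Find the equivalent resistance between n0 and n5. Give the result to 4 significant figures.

R_eq = 7.765 Ω

Element admittances at DC:
  Y(R1) = 0.0009346 S between n2,n1
  Y(R2) = 0.008621 S between n4,n0
  Y(R3) = 0.04785 S between n1,n5
  Y(R4) = 0.2421 S between n3,n4
  Y(R5) = 0.001157 S between n3,n0
  Y(R6) = 0.0001002 S between n5,n4
  Y(R7) = 0.0003401 S between n1,n3
  Y(R8) = 0.5917 S between n1,n4
  Y(R9) = 0.1721 S between n2,n0
  Y(R10) = 0.009174 S between n1,n0
  Y(R11) = 0.1148 S between n0,n5
  Iext: injects 0.511 A into n5 (from n0)
Assemble and solve the 5×5 MNA system:
  V(n1)=2.812  V(n2)=0.01518  V(n3)=2.753  V(n4)=2.766  V(n5)=3.968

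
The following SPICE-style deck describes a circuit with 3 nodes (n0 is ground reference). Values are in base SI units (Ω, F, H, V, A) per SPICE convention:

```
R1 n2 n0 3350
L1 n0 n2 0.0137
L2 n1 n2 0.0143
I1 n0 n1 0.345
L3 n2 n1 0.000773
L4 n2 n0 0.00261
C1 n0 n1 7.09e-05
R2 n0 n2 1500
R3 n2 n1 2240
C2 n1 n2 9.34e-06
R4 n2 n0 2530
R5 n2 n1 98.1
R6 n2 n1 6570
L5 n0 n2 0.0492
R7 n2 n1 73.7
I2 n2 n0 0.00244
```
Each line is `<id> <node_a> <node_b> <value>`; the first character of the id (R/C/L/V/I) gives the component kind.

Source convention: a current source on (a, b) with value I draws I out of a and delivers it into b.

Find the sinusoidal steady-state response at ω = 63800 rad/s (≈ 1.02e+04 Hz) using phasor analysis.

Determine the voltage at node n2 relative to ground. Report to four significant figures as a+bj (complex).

5.423e-05-0.07254j V

Element admittances at ω=63800 rad/s:
  Y(R1) = 0.0002985+0.000j S between n2,n0
  Y(L1) = 0.000-0.001144j S between n0,n2
  Y(L2) = 0.000-0.001096j S between n1,n2
  I1: injects 0.345 A into n1 (from n0)
  Y(L3) = 0.000-0.02028j S between n2,n1
  Y(L4) = 0.000-0.006005j S between n2,n0
  Y(C1) = 0.000+4.523j S between n0,n1
  Y(R2) = 0.0006667+0.000j S between n0,n2
  Y(R3) = 0.0004464+0.000j S between n2,n1
  Y(C2) = 0.000+0.5959j S between n1,n2
  Y(R4) = 0.0003953+0.000j S between n2,n0
  Y(R5) = 0.01019+0.000j S between n2,n1
  Y(R6) = 0.0001522+0.000j S between n2,n1
  Y(L5) = 0.000-0.0003186j S between n0,n2
  Y(R7) = 0.01357+0.000j S between n2,n1
  I2: injects 0.00244 A into n0 (from n2)
Assemble and solve the 2×2 MNA system:
  V(n1)=2.191e-05-0.07585j  V(n2)=5.423e-05-0.07254j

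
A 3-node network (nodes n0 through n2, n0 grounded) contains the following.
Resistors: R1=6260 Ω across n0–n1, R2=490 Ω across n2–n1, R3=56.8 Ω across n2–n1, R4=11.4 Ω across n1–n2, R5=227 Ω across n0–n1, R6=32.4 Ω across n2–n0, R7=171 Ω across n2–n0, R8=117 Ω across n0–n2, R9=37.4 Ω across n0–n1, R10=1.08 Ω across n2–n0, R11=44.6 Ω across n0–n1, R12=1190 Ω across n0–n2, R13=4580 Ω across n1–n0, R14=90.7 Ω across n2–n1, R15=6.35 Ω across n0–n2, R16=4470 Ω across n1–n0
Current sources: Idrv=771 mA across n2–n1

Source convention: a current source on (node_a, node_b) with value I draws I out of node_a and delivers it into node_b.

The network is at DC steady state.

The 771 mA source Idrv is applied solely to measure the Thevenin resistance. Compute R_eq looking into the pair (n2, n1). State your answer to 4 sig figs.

R_eq = 5.880 Ω

Apply KCL at each of the 2 non-ground nodes and solve the resulting linear system.
Node n1: branches {R1, R2, R3, R4, R5, R9, R11, R13, R14, R16, Idrv} → V_1 = 4.326
Node n2: branches {R2, R3, R4, R6, R7, R8, R10, R12, R14, R15, Idrv} → V_2 = -0.2074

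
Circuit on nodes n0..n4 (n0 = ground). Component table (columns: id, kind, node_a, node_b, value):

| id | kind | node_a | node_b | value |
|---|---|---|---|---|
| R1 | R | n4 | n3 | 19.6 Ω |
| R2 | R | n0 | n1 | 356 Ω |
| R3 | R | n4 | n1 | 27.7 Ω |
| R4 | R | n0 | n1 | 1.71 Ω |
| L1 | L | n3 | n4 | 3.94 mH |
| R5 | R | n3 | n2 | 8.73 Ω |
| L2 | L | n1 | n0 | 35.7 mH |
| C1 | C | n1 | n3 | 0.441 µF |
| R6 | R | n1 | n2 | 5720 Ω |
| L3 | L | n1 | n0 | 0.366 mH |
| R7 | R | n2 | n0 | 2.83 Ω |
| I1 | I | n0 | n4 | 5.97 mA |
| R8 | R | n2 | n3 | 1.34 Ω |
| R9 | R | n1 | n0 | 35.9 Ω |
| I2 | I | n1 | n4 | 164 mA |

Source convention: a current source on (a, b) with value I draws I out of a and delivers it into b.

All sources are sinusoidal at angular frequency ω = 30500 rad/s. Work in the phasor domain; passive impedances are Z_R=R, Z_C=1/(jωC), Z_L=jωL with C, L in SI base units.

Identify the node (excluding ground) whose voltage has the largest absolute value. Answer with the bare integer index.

4

MNA unknowns: 4 node voltages V₁..V_4
R1: Y=0.05102+0.000j on G[4,3]
R2: Y=0.002809+0.000j on G[0,1]
R3: Y=0.03610+0.000j on G[4,1]
R4: Y=0.5848+0.000j on G[0,1]
L1: Y=0.000-0.008322j on G[3,4]
R5: Y=0.1145+0.000j on G[3,2]
L2: Y=0.000-0.0009184j on G[1,0]
C1: Y=0.000+0.01345j on G[1,3]
R6: Y=0.0001748+0.000j on G[1,2]
L3: Y=0.000-0.08958j on G[1,0]
R7: Y=0.3534+0.000j on G[2,0]
I1: z[0]−=0.00597, z[4]+=0.00597
R8: Y=0.7463+0.000j on G[2,3]
R9: Y=0.02786+0.000j on G[1,0]
I2: z[1]−=0.164, z[4]+=0.164
solve → V1=-0.1350-0.0009924j, V2=0.2522-0.03284j, V3=0.3558-0.04632j, V4=2.086+0.1377j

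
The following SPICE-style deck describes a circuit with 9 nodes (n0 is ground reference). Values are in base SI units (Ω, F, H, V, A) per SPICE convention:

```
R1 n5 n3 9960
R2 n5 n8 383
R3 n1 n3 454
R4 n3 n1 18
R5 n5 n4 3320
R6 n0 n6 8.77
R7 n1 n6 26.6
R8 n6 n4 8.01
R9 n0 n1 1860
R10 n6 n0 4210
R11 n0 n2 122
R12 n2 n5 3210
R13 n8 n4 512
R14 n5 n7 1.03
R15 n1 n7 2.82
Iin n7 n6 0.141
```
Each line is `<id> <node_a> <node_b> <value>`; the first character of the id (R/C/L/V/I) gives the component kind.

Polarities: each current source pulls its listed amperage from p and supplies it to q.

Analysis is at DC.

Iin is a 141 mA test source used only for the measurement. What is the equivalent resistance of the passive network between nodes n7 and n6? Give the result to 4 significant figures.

Element admittances at DC:
  Y(R1) = 0.0001004 S between n5,n3
  Y(R2) = 0.002611 S between n5,n8
  Y(R3) = 0.002203 S between n1,n3
  Y(R4) = 0.05556 S between n3,n1
  Y(R5) = 0.0003012 S between n5,n4
  Y(R6) = 0.1140 S between n0,n6
  Y(R7) = 0.03759 S between n1,n6
  Y(R8) = 0.1248 S between n6,n4
  Y(R9) = 0.0005376 S between n0,n1
  Y(R10) = 0.0002375 S between n6,n0
  Y(R11) = 0.008197 S between n0,n2
  Y(R12) = 0.0003115 S between n2,n5
  Y(R13) = 0.001953 S between n8,n4
  Y(R14) = 0.9709 S between n5,n7
  Y(R15) = 0.3546 S between n1,n7
  Iin: injects 0.141 A into n6 (from n7)
Assemble and solve the 8×8 MNA system:
  V(n1)=-3.498  V(n2)=-0.1417  V(n3)=-3.498  V(n4)=-0.01715  V(n5)=-3.870  V(n6)=0.02662  V(n7)=-3.877  V(n8)=-2.221

R_eq = 27.68 Ω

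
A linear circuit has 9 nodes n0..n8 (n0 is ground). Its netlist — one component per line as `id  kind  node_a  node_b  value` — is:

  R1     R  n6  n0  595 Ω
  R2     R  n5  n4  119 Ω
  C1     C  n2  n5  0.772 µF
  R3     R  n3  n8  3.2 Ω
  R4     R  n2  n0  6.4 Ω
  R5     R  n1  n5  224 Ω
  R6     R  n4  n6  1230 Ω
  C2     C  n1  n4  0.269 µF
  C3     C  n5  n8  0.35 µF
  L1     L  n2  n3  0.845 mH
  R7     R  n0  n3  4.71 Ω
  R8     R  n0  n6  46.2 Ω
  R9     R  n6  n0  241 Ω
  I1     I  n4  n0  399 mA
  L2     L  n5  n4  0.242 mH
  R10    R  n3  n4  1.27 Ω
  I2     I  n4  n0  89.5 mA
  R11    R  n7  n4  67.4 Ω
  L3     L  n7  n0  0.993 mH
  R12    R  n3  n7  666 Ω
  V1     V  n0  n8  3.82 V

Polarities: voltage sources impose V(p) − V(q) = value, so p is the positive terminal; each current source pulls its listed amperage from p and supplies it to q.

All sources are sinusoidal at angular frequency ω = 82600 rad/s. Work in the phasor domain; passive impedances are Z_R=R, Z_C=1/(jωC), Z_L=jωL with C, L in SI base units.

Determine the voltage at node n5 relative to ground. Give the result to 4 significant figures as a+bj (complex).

-0.4663+1.767j V

MNA unknowns: 8 node voltages V₁..V_8 plus 1 source current (V1)
R1: Y=0.001681+0.000j on G[6,0]
R2: Y=0.008403+0.000j on G[5,4]
C1: Y=0.000+0.06377j on G[2,5]
R3: Y=0.3125+0.000j on G[3,8]
R4: Y=0.1562+0.000j on G[2,0]
R5: Y=0.004464+0.000j on G[1,5]
R6: Y=0.0008130+0.000j on G[4,6]
C2: Y=0.000+0.02222j on G[1,4]
C3: Y=0.000+0.02891j on G[5,8]
L1: Y=0.000-0.01433j on G[2,3]
R7: Y=0.2123+0.000j on G[0,3]
R8: Y=0.02165+0.000j on G[0,6]
R9: Y=0.004149+0.000j on G[6,0]
I1: z[4]−=0.399, z[0]+=0.399
L2: Y=0.000-0.05003j on G[5,4]
R10: Y=0.7874+0.000j on G[3,4]
I2: z[4]−=0.0895, z[0]+=0.0895
R11: Y=0.01484+0.000j on G[7,4]
L3: Y=0.000-0.01219j on G[7,0]
R12: Y=0.001502+0.000j on G[3,7]
V1: row V0−V8=3.82, i_V1 at 0,8
solve → V1=-2.727-0.9293j, V2=-0.6605+0.2813j, V3=-2.864-0.3109j, V4=-3.269-0.4751j, V5=-0.4663+1.767j, V6=-0.09395-0.01365j, V7=-1.855-1.844j, V8=-3.820+0.000j
aux → i_V1=-0.2478+0.0001917j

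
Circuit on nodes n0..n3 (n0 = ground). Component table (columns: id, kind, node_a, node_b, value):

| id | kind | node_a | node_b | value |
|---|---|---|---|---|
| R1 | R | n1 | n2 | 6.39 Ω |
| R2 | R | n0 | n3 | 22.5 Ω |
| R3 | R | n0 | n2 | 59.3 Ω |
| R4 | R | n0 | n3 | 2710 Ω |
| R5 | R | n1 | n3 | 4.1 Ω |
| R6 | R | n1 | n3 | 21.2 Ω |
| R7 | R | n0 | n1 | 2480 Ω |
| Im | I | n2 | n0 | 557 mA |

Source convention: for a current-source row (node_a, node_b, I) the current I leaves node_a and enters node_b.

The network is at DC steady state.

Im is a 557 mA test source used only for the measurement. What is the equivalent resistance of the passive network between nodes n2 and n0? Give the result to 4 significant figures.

Apply KCL at each of the 3 non-ground nodes and solve the resulting linear system.
Node n1: branches {R1, R5, R6, R7} → V_1 = -9.233
Node n2: branches {R1, R3, Im} → V_2 = -11.55
Node n3: branches {R2, R4, R5, R6} → V_3 = -8.001

R_eq = 20.73 Ω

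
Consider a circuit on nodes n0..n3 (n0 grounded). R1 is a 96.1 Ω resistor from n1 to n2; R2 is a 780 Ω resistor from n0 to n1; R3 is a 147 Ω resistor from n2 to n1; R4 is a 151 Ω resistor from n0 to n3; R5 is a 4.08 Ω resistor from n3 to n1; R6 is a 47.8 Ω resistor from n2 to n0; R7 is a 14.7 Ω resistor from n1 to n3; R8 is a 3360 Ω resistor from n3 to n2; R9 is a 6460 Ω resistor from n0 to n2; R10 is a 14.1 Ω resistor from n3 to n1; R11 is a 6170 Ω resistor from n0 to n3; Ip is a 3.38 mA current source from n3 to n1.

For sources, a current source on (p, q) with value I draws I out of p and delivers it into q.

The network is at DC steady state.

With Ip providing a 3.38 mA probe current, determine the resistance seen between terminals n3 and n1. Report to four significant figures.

R_eq = 2.575 Ω

Element admittances at DC:
  Y(R1) = 0.01041 S between n1,n2
  Y(R2) = 0.001282 S between n0,n1
  Y(R3) = 0.006803 S between n2,n1
  Y(R4) = 0.006623 S between n0,n3
  Y(R5) = 0.2451 S between n3,n1
  Y(R6) = 0.02092 S between n2,n0
  Y(R7) = 0.06803 S between n1,n3
  Y(R8) = 0.0002976 S between n3,n2
  Y(R9) = 0.0001548 S between n0,n2
  Y(R10) = 0.07092 S between n3,n1
  Y(R11) = 0.0001621 S between n0,n3
  Ip: injects 0.00338 A into n1 (from n3)
Assemble and solve the 3×3 MNA system:
  V(n1)=0.003429  V(n2)=0.001489  V(n3)=-0.005273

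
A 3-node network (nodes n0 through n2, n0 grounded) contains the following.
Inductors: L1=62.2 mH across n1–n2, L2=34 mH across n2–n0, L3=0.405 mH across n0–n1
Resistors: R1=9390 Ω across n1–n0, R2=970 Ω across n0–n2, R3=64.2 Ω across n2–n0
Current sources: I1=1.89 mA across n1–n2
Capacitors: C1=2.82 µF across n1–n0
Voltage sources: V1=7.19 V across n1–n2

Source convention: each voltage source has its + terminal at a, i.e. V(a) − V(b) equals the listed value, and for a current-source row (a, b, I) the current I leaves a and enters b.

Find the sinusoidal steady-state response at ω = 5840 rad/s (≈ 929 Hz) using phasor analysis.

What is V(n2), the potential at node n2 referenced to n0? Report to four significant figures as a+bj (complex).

-7.090+0.2862j V

Apply KCL at each of the 2 non-ground nodes and solve the resulting linear system.
Node n1: branches {L1, R1, I1, C1, L3, V1} → V_1 = 0.09965+0.2862j
Node n2: branches {L1, L2, I1, R2, R3, V1} → V_2 = -7.090+0.2862j
Source currents: i(V1)=-0.1182+0.06026j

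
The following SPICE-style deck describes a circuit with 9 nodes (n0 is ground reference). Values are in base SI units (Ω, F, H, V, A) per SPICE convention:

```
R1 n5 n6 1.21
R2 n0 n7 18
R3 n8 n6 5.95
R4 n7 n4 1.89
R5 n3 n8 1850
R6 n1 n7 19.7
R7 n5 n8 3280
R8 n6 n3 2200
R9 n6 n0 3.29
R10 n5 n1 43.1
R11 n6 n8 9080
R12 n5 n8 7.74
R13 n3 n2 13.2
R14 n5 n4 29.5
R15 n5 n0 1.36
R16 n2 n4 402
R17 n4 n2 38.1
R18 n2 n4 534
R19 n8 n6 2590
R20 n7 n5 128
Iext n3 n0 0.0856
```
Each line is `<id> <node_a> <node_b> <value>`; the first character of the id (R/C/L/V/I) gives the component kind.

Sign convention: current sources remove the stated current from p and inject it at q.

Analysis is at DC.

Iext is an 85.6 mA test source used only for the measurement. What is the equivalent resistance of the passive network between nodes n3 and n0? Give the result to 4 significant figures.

R_eq = 52.98 Ω

Element admittances at DC:
  Y(R1) = 0.8264 S between n5,n6
  Y(R2) = 0.05556 S between n0,n7
  Y(R3) = 0.1681 S between n8,n6
  Y(R4) = 0.5291 S between n7,n4
  Y(R5) = 0.0005405 S between n3,n8
  Y(R6) = 0.05076 S between n1,n7
  Y(R7) = 0.0003049 S between n5,n8
  Y(R8) = 0.0004545 S between n6,n3
  Y(R9) = 0.3040 S between n6,n0
  Y(R10) = 0.02320 S between n5,n1
  Y(R11) = 0.0001101 S between n6,n8
  Y(R12) = 0.1292 S between n5,n8
  Y(R13) = 0.07576 S between n3,n2
  Y(R14) = 0.03390 S between n5,n4
  Y(R15) = 0.7353 S between n5,n0
  Y(R16) = 0.002488 S between n2,n4
  Y(R17) = 0.02625 S between n4,n2
  Y(R18) = 0.001873 S between n2,n4
  Y(R19) = 0.0003861 S between n8,n6
  Y(R20) = 0.007812 S between n7,n5
  Iext: injects 0.0856 A into n0 (from n3)
Assemble and solve the 8×8 MNA system:
  V(n1)=-0.5017  V(n2)=-3.464  V(n3)=-4.535  V(n4)=-0.8138  V(n5)=-0.04709  V(n6)=-0.03803  V(n7)=-0.7095  V(n8)=-0.05010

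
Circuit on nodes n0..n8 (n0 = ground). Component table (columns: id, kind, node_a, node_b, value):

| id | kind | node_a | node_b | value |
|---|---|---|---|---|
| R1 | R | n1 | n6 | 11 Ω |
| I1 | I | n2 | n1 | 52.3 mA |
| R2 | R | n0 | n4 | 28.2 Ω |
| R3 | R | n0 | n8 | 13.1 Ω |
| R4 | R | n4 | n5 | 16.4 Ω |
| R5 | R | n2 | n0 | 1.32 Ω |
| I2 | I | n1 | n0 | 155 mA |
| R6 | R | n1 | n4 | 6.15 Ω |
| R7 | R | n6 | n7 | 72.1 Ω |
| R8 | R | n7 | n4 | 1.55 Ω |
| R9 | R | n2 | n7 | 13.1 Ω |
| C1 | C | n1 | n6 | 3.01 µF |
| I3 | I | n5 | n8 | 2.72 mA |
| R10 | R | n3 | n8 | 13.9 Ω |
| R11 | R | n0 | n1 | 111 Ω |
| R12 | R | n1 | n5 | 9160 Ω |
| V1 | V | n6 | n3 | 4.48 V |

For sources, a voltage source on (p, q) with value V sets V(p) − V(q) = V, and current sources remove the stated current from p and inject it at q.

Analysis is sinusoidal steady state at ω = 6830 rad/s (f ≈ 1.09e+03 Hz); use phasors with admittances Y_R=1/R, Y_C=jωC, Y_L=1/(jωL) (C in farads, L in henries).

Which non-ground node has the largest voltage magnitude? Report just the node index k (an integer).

3

MNA unknowns: 8 node voltages V₁..V_8 plus 1 source current (V1)
R1: Y=0.09091+0.000j on G[1,6]
I1: z[2]−=0.0523, z[1]+=0.0523
R2: Y=0.03546+0.000j on G[0,4]
R3: Y=0.07634+0.000j on G[0,8]
R4: Y=0.06098+0.000j on G[4,5]
R5: Y=0.7576+0.000j on G[2,0]
I2: z[1]−=0.155, z[0]+=0.155
R6: Y=0.1626+0.000j on G[1,4]
R7: Y=0.01387+0.000j on G[6,7]
R8: Y=0.6452+0.000j on G[7,4]
R9: Y=0.07634+0.000j on G[2,7]
C1: Y=0.000+0.02056j on G[1,6]
I3: z[5]−=0.00272, z[8]+=0.00272
R10: Y=0.07194+0.000j on G[3,8]
R11: Y=0.009009+0.000j on G[0,1]
R12: Y=0.0001092+0.000j on G[1,5]
V1: row V6−V3=4.48, i_V1 at 6,3
solve → V1=0.1091+0.07232j, V2=-0.05343+0.002896j, V3=-3.248-0.1134j, V4=0.09541+0.03816j, V5=0.05090+0.03822j, V6=1.232-0.1134j, V7=0.1014+0.03164j, V8=-1.557-0.05500j
aux → i_V1=-0.1216-0.004199j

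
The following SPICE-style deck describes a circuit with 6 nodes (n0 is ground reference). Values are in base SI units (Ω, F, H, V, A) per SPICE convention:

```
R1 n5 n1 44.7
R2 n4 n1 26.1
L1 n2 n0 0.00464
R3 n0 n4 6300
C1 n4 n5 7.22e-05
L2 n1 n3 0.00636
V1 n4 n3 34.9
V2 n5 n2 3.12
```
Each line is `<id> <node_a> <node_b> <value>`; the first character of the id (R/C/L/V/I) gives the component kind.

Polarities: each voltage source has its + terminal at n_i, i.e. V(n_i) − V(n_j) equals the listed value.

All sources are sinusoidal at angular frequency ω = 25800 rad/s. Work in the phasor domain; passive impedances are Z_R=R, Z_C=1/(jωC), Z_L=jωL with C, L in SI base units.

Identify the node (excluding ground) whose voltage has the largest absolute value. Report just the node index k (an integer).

MNA unknowns: 5 node voltages V₁..V_5 plus 2 source currents (V1, V2)
R1: Y=0.02237+0.000j on G[5,1]
R2: Y=0.03831+0.000j on G[4,1]
L1: Y=0.000-0.008353j on G[2,0]
R3: Y=0.0001587+0.000j on G[0,4]
C1: Y=0.000+1.863j on G[4,5]
L2: Y=0.000-0.006094j on G[1,3]
V1: row V4−V3=34.9, i_V1 at 4,3
V2: row V5−V2=3.12, i_V2 at 5,2
solve → V1=2.744+3.410j, V2=-0.001192-0.05847j, V3=-31.82-0.06271j, V4=3.077-0.06271j, V5=3.119-0.05847j
aux → i_V1=-0.02116+0.2107j, i_V2=-0.0004884+9.955e-06j

3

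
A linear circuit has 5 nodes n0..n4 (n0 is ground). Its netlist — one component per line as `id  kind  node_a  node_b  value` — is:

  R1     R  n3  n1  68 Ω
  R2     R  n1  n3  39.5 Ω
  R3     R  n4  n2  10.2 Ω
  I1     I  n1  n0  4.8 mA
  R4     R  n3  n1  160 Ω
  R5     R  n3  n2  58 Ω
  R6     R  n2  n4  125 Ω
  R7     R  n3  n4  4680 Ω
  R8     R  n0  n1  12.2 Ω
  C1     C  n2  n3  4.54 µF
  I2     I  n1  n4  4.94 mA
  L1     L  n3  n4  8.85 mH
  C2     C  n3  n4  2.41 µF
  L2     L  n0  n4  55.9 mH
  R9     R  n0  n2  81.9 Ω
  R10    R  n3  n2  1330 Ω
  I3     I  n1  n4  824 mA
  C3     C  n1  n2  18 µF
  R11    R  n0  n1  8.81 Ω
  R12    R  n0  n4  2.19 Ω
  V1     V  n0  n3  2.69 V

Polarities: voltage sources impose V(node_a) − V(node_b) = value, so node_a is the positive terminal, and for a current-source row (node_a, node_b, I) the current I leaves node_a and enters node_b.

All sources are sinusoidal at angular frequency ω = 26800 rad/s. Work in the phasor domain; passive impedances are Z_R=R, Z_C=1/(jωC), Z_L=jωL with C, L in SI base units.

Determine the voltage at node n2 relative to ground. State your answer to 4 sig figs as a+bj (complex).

-2.577-0.6113j V

Apply KCL at each of the 4 non-ground nodes and solve the resulting linear system.
Node n1: branches {R1, R2, I1, R4, R8, I2, I3, C3, R11} → V_1 = -2.610+0.06698j
Node n2: branches {R3, R5, R6, C1, R9, R10, C3} → V_2 = -2.577-0.6113j
Node n3: branches {R1, R2, R4, R5, R7, C1, L1, C2, R10, V1} → V_3 = -2.690+0.000j
Node n4: branches {R3, R6, R7, I2, L1, C2, L2, I3, R12} → V_4 = 0.9329-0.5026j
Source currents: i(V1)=-0.1112-0.2245j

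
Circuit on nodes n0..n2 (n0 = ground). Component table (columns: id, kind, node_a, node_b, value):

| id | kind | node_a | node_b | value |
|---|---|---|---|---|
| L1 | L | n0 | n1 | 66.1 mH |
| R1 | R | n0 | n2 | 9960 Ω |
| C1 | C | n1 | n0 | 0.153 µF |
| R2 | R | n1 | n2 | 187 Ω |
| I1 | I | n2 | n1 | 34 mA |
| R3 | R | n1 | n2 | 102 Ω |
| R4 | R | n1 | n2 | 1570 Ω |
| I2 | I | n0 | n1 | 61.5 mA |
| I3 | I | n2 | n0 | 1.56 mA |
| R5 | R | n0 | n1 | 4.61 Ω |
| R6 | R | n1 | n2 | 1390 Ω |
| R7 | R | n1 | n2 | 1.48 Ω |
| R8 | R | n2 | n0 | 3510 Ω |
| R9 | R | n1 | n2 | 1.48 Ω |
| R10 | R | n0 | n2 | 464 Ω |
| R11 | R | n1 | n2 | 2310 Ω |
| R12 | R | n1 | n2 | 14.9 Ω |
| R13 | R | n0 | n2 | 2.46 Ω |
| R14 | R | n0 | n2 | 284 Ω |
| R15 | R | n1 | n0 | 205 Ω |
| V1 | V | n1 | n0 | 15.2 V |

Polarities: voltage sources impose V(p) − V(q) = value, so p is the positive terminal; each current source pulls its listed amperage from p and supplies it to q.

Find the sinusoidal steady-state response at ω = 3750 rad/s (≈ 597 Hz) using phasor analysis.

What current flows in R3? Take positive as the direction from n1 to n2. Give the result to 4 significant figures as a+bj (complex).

0.03346+0.000j A

Apply KCL at each of the 2 non-ground nodes and solve the resulting linear system.
Node n1: branches {L1, C1, R2, I1, R3, R4, I2, R5, R6, R7, R9, R11, R12, R15, V1} → V_1 = 15.20+0.000j
Node n2: branches {R1, R2, I1, R3, R4, I3, R6, R7, R8, R9, R10, R11, R12, R13, R14} → V_2 = 11.79+0.000j
Source currents: i(V1)=-8.174+0.05260j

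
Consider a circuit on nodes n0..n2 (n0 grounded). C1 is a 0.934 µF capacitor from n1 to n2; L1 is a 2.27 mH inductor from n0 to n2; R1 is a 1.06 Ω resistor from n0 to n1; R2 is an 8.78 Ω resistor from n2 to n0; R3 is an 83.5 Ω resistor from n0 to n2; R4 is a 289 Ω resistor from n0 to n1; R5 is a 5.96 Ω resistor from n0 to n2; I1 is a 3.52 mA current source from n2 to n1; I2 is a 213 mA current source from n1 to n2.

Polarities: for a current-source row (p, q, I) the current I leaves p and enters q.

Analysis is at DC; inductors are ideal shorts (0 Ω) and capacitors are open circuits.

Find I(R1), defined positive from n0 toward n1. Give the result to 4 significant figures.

Element admittances at DC:
  Y(C1) = 0.000 S between n1,n2
  L1: short n0↔n2 (DC inductor)
  Y(R1) = 0.9434 S between n0,n1
  Y(R2) = 0.1139 S between n2,n0
  Y(R3) = 0.01198 S between n0,n2
  Y(R4) = 0.003460 S between n0,n1
  Y(R5) = 0.1678 S between n0,n2
  I1: injects 0.00352 A into n1 (from n2)
  I2: injects 0.213 A into n2 (from n1)
Assemble and solve the 3×3 MNA system:
  V(n1)=-0.2212  V(n2)=0.000
  i(L1)=-0.2095

0.2087 A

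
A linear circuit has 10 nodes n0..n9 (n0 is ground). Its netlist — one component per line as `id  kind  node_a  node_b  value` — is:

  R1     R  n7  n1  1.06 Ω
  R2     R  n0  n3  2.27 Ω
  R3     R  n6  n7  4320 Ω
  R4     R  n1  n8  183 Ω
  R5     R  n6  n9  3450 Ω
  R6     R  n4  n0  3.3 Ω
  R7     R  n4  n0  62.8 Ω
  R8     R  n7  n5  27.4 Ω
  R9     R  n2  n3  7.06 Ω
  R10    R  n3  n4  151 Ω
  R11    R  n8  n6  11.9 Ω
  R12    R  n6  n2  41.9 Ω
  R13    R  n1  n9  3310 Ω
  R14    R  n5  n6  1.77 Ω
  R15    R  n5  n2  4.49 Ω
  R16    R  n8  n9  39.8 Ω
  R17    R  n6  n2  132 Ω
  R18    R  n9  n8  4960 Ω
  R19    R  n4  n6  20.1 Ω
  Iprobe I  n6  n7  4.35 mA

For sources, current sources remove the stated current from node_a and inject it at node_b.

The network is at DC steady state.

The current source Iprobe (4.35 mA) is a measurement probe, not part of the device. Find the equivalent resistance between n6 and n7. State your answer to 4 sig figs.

R_eq = 24.97 Ω

MNA unknowns: 9 node voltages V₁..V_9
R1: Y=0.9434 on G[7,1]
R2: Y=0.4405 on G[0,3]
R3: Y=0.0002315 on G[6,7]
R4: Y=0.005464 on G[1,8]
R5: Y=0.0002899 on G[6,9]
R6: Y=0.3030 on G[4,0]
R7: Y=0.01592 on G[4,0]
R8: Y=0.03650 on G[7,5]
R9: Y=0.1416 on G[2,3]
R10: Y=0.006623 on G[3,4]
R11: Y=0.08403 on G[8,6]
R12: Y=0.02387 on G[6,2]
R13: Y=0.0003021 on G[1,9]
R14: Y=0.5650 on G[5,6]
R15: Y=0.2227 on G[5,2]
R16: Y=0.02513 on G[8,9]
R17: Y=0.007576 on G[6,2]
R18: Y=0.0002016 on G[9,8]
R19: Y=0.04975 on G[4,6]
Iprobe: z[6]−=0.00435, z[7]+=0.00435
solve → V1=0.1046, V2=0.001361, V3=0.0003225, V4=-0.0004454, V5=0.002695, V6=-0.003403, V7=0.1052, V8=0.003504, V9=0.004605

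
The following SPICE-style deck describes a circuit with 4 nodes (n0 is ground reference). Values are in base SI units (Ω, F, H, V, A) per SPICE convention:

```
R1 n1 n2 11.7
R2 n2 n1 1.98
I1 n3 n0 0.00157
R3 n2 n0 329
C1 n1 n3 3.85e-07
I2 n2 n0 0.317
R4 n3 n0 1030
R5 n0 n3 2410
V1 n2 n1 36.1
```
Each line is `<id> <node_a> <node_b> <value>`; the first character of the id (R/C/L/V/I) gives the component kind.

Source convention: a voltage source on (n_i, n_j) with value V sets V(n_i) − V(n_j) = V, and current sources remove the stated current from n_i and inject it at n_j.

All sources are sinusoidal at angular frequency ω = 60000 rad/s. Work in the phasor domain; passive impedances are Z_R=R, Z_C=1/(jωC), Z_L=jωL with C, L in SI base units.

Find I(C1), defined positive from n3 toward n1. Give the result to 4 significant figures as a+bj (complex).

Element admittances at ω=60000 rad/s:
  Y(R1) = 0.08547+0.000j S between n1,n2
  Y(R2) = 0.5051+0.000j S between n2,n1
  I1: injects 0.00157 A into n0 (from n3)
  Y(R3) = 0.003040+0.000j S between n2,n0
  Y(C1) = 0.000+0.02310j S between n1,n3
  I2: injects 0.317 A into n0 (from n2)
  Y(R4) = 0.0009709+0.000j S between n3,n0
  Y(R5) = 0.0004149+0.000j S between n0,n3
  V1: constraint V(n2)−V(n1) = 36.1
Assemble and solve the 4×4 MNA system:
  V(n1)=-96.86+1.794j  V(n2)=-60.76+1.794j  V(n3)=-96.62-3.935j
  i(V1)=-21.45-0.005453j

0.1323+0.005453j A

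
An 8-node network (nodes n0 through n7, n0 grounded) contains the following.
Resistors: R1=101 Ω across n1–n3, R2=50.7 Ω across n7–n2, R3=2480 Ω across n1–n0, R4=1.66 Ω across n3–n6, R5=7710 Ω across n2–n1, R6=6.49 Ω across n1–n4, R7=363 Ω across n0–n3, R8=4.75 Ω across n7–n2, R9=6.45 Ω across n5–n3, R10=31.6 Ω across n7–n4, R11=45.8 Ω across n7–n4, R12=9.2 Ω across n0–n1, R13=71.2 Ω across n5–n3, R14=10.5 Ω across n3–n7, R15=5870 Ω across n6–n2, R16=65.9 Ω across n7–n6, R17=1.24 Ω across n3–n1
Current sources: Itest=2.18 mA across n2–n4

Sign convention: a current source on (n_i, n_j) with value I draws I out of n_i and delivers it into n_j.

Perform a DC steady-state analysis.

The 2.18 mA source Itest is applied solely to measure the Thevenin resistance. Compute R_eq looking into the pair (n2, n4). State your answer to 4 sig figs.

Element admittances at DC:
  Y(R1) = 0.009901 S between n1,n3
  Y(R2) = 0.01972 S between n7,n2
  Y(R3) = 0.0004032 S between n1,n0
  Y(R4) = 0.6024 S between n3,n6
  Y(R5) = 0.0001297 S between n2,n1
  Y(R6) = 0.1541 S between n1,n4
  Y(R7) = 0.002755 S between n0,n3
  Y(R8) = 0.2105 S between n7,n2
  Y(R9) = 0.1550 S between n5,n3
  Y(R10) = 0.03165 S between n7,n4
  Y(R11) = 0.02183 S between n7,n4
  Y(R12) = 0.1087 S between n0,n1
  Y(R13) = 0.01404 S between n5,n3
  Y(R14) = 0.09524 S between n3,n7
  Y(R15) = 0.0001704 S between n6,n2
  Y(R16) = 0.01517 S between n7,n6
  Y(R17) = 0.8065 S between n3,n1
  Itest: injects 0.00218 A into n4 (from n2)
Assemble and solve the 7×7 MNA system:
  V(n1)=3.450e-05  V(n2)=-0.02120  V(n3)=-0.001366  V(n4)=0.007498  V(n5)=-0.001366  V(n6)=-0.001627  V(n7)=-0.01176

R_eq = 13.17 Ω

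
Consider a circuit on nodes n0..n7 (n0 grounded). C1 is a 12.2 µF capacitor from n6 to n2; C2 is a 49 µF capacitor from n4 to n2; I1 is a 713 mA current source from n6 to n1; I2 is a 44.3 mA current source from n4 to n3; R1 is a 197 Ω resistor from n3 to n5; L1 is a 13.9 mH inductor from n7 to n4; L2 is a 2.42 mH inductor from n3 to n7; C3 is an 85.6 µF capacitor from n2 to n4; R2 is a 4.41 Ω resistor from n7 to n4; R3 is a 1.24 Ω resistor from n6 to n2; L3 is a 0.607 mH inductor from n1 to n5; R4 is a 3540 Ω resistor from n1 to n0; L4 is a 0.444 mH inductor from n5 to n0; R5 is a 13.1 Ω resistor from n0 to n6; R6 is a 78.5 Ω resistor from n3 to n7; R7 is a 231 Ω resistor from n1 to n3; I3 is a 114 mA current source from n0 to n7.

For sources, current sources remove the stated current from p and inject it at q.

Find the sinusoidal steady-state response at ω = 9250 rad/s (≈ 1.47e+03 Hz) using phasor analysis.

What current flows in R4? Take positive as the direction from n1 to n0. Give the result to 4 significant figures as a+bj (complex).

5.607e-05+0.001853j A

MNA unknowns: 7 node voltages V₁..V_7
C1: Y=0.000+0.1129j on G[6,2]
C2: Y=0.000+0.4532j on G[4,2]
I1: z[6]−=0.713, z[1]+=0.713
I2: z[4]−=0.0443, z[3]+=0.0443
R1: Y=0.005076+0.000j on G[3,5]
L1: Y=0.000-0.007778j on G[7,4]
L2: Y=0.000-0.04467j on G[3,7]
C3: Y=0.000+0.7918j on G[2,4]
R2: Y=0.2268+0.000j on G[7,4]
R3: Y=0.8065+0.000j on G[6,2]
L3: Y=0.000-0.1781j on G[1,5]
R4: Y=0.0002825+0.000j on G[1,0]
L4: Y=0.000-0.2435j on G[5,0]
R5: Y=0.07634+0.000j on G[0,6]
R6: Y=0.01274+0.000j on G[3,7]
R7: Y=0.004329+0.000j on G[1,3]
I3: z[0]−=0.114, z[7]+=0.114
solve → V1=0.1985+6.558j, V2=-6.910+0.2490j, V3=-5.767+2.412j, V4=-6.894+0.1128j, V5=0.08732+2.700j, V6=-7.119+0.2542j, V7=-5.955+0.2306j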